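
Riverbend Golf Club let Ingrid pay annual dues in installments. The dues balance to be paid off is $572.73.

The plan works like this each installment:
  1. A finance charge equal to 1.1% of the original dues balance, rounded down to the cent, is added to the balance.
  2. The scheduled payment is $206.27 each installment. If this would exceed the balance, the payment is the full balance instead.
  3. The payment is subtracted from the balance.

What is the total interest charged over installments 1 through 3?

Installment 1: opening $572.73; interest $6.30 → $579.03; payment $206.27; balance $372.76
Installment 2: opening $372.76; interest $6.30 → $379.06; payment $206.27; balance $172.79
Installment 3: opening $172.79; interest $6.30 → $179.09; payment $179.09; balance $0.00
Total interest: $6.30 + $6.30 + $6.30 = $18.90

$18.90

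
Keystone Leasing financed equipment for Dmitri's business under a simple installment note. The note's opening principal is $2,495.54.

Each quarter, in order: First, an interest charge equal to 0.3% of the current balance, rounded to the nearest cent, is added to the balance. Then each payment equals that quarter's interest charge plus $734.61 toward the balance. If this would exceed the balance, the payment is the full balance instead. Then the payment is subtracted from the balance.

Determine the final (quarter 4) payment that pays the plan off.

Quarter 1: $2,495.54 +$7.49 interest = $2,503.03; pay $742.10 → $1,760.93
Quarter 2: $1,760.93 +$5.28 interest = $1,766.21; pay $739.89 → $1,026.32
Quarter 3: $1,026.32 +$3.08 interest = $1,029.40; pay $737.69 → $291.71
Quarter 4: $291.71 +$0.88 interest = $292.59; pay $292.59 → $0.00

$292.59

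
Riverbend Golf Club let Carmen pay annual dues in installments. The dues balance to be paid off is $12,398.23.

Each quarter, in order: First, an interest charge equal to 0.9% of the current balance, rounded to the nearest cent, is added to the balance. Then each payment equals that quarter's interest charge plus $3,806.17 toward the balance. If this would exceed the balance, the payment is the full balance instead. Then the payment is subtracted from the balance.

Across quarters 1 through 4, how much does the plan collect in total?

Quarter 1: $12,398.23 +$111.58 interest = $12,509.81; pay $3,917.75 → $8,592.06
Quarter 2: $8,592.06 +$77.33 interest = $8,669.39; pay $3,883.50 → $4,785.89
Quarter 3: $4,785.89 +$43.07 interest = $4,828.96; pay $3,849.24 → $979.72
Quarter 4: $979.72 +$8.82 interest = $988.54; pay $988.54 → $0.00
Total paid: $12,639.03

$12,639.03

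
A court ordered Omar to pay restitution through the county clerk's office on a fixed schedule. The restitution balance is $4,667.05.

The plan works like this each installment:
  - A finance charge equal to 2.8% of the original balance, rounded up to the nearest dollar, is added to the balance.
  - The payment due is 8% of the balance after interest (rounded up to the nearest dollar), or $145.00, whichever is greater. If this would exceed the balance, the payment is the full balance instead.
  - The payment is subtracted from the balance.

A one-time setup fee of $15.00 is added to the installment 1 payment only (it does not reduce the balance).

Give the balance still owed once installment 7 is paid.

$3,267.05

Installment 1: opening $4,667.05; interest $131.00 → $4,798.05; payment $384.00 (+ $15.00 fee); balance $4,414.05
Installment 2: opening $4,414.05; interest $131.00 → $4,545.05; payment $364.00; balance $4,181.05
Installment 3: opening $4,181.05; interest $131.00 → $4,312.05; payment $345.00; balance $3,967.05
Installment 4: opening $3,967.05; interest $131.00 → $4,098.05; payment $328.00; balance $3,770.05
Installment 5: opening $3,770.05; interest $131.00 → $3,901.05; payment $313.00; balance $3,588.05
Installment 6: opening $3,588.05; interest $131.00 → $3,719.05; payment $298.00; balance $3,421.05
Installment 7: opening $3,421.05; interest $131.00 → $3,552.05; payment $285.00; balance $3,267.05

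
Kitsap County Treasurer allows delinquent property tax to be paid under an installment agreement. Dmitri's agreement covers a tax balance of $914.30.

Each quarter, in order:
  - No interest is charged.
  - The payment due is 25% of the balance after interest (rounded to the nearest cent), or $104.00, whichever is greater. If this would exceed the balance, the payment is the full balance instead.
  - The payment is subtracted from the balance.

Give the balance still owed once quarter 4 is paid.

Quarter 1: $914.30 − $228.58 → $685.72
Quarter 2: $685.72 − $171.43 → $514.29
Quarter 3: $514.29 − $128.57 → $385.72
Quarter 4: $385.72 − $104.00 → $281.72

$281.72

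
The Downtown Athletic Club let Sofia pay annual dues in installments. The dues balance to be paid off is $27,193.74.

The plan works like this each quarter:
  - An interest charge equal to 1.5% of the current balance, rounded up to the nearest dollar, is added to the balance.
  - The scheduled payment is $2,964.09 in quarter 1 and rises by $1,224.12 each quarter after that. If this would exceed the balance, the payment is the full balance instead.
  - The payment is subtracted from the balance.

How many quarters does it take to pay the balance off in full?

Quarter 1: $27,193.74 +$408.00 interest = $27,601.74; pay $2,964.09 → $24,637.65
Quarter 2: $24,637.65 +$370.00 interest = $25,007.65; pay $4,188.21 → $20,819.44
Quarter 3: $20,819.44 +$313.00 interest = $21,132.44; pay $5,412.33 → $15,720.11
Quarter 4: $15,720.11 +$236.00 interest = $15,956.11; pay $6,636.45 → $9,319.66
Quarter 5: $9,319.66 +$140.00 interest = $9,459.66; pay $7,860.57 → $1,599.09
Quarter 6: $1,599.09 +$24.00 interest = $1,623.09; pay $1,623.09 → $0.00
Balance reaches $0.00 in quarter 6.

6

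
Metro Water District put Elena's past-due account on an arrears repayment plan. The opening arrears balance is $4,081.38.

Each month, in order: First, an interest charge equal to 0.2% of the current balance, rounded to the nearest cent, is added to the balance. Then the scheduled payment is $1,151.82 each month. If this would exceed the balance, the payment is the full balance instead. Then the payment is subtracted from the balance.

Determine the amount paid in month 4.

Month 1: opening $4,081.38; interest $8.16 → $4,089.54; payment $1,151.82; balance $2,937.72
Month 2: opening $2,937.72; interest $5.88 → $2,943.60; payment $1,151.82; balance $1,791.78
Month 3: opening $1,791.78; interest $3.58 → $1,795.36; payment $1,151.82; balance $643.54
Month 4: opening $643.54; interest $1.29 → $644.83; payment $644.83; balance $0.00

$644.83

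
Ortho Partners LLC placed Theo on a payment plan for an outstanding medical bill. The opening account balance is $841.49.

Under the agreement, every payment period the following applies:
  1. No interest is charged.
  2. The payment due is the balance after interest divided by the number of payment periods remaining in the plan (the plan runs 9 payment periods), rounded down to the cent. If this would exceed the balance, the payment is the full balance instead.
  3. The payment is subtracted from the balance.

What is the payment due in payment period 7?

Payment period 1: $841.49 − $93.49 → $748.00
Payment period 2: $748.00 − $93.50 → $654.50
Payment period 3: $654.50 − $93.50 → $561.00
Payment period 4: $561.00 − $93.50 → $467.50
Payment period 5: $467.50 − $93.50 → $374.00
Payment period 6: $374.00 − $93.50 → $280.50
Payment period 7: $280.50 − $93.50 → $187.00

$93.50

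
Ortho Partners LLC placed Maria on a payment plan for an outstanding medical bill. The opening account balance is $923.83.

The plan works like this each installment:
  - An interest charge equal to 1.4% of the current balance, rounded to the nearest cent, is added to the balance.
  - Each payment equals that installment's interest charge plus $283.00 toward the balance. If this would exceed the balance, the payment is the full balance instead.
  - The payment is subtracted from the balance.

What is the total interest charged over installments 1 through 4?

$27.96

# | Opening | Interest | Payment | End bal
1 | $923.83 | $12.93 | $295.93 | $640.83
2 | $640.83 | $8.97 | $291.97 | $357.83
3 | $357.83 | $5.01 | $288.01 | $74.83
4 | $74.83 | $1.05 | $75.88 | $0.00
Total interest: $12.93 + $8.97 + $5.01 + $1.05 = $27.96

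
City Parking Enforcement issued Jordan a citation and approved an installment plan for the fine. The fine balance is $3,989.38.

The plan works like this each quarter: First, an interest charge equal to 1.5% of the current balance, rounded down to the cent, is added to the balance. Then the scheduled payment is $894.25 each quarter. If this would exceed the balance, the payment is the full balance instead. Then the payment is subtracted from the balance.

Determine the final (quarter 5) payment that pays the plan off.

$584.51

Quarter 1: $3,989.38 +$59.84 interest = $4,049.22; pay $894.25 → $3,154.97
Quarter 2: $3,154.97 +$47.32 interest = $3,202.29; pay $894.25 → $2,308.04
Quarter 3: $2,308.04 +$34.62 interest = $2,342.66; pay $894.25 → $1,448.41
Quarter 4: $1,448.41 +$21.72 interest = $1,470.13; pay $894.25 → $575.88
Quarter 5: $575.88 +$8.63 interest = $584.51; pay $584.51 → $0.00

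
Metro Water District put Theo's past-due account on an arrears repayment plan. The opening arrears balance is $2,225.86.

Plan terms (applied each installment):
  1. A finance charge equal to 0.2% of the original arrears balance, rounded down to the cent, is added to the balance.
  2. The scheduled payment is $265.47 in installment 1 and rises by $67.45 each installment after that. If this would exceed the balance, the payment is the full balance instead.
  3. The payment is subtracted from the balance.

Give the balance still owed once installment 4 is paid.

# | Opening | Interest | Payment | End bal
1 | $2,225.86 | $4.45 | $265.47 | $1,964.84
2 | $1,964.84 | $4.45 | $332.92 | $1,636.37
3 | $1,636.37 | $4.45 | $400.37 | $1,240.45
4 | $1,240.45 | $4.45 | $467.82 | $777.08

$777.08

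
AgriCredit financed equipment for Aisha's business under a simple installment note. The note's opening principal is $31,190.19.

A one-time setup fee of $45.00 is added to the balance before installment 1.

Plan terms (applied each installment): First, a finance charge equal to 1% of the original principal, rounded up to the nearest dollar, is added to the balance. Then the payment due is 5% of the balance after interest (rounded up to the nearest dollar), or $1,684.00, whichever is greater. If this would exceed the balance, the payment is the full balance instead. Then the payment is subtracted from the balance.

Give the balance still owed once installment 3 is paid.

Installment 1: $31,235.19 +$312.00 interest = $31,547.19; pay $1,684.00 → $29,863.19
Installment 2: $29,863.19 +$312.00 interest = $30,175.19; pay $1,684.00 → $28,491.19
Installment 3: $28,491.19 +$312.00 interest = $28,803.19; pay $1,684.00 → $27,119.19

$27,119.19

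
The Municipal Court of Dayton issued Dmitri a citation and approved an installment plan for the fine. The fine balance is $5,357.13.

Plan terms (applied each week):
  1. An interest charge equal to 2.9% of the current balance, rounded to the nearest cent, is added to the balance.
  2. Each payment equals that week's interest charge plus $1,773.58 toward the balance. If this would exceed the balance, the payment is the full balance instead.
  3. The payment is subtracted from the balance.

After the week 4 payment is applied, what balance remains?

# | Opening | Interest | Payment | End bal
1 | $5,357.13 | $155.36 | $1,928.94 | $3,583.55
2 | $3,583.55 | $103.92 | $1,877.50 | $1,809.97
3 | $1,809.97 | $52.49 | $1,826.07 | $36.39
4 | $36.39 | $1.06 | $37.45 | $0.00

$0.00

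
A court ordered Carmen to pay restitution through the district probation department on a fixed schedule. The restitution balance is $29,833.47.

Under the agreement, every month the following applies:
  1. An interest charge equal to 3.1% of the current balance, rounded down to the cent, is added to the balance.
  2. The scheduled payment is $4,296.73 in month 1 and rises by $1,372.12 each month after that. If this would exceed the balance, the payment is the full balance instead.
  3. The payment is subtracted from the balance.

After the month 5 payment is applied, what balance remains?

Month 1: opening $29,833.47; interest $924.83 → $30,758.30; payment $4,296.73; balance $26,461.57
Month 2: opening $26,461.57; interest $820.30 → $27,281.87; payment $5,668.85; balance $21,613.02
Month 3: opening $21,613.02; interest $670.00 → $22,283.02; payment $7,040.97; balance $15,242.05
Month 4: opening $15,242.05; interest $472.50 → $15,714.55; payment $8,413.09; balance $7,301.46
Month 5: opening $7,301.46; interest $226.34 → $7,527.80; payment $7,527.80; balance $0.00

$0.00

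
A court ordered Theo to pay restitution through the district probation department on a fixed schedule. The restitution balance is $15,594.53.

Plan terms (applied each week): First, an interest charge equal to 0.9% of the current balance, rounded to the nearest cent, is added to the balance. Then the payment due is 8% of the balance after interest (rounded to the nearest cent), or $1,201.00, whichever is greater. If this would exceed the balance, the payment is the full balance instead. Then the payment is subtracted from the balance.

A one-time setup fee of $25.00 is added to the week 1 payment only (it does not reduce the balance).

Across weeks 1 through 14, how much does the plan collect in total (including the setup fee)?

Week 1: opening $15,594.53; interest $140.35 → $15,734.88; payment $1,258.79 (+ $25.00 fee); balance $14,476.09
Week 2: opening $14,476.09; interest $130.28 → $14,606.37; payment $1,201.00; balance $13,405.37
Week 3: opening $13,405.37; interest $120.65 → $13,526.02; payment $1,201.00; balance $12,325.02
Week 4: opening $12,325.02; interest $110.93 → $12,435.95; payment $1,201.00; balance $11,234.95
Week 5: opening $11,234.95; interest $101.11 → $11,336.06; payment $1,201.00; balance $10,135.06
Week 6: opening $10,135.06; interest $91.22 → $10,226.28; payment $1,201.00; balance $9,025.28
Week 7: opening $9,025.28; interest $81.23 → $9,106.51; payment $1,201.00; balance $7,905.51
Week 8: opening $7,905.51; interest $71.15 → $7,976.66; payment $1,201.00; balance $6,775.66
Week 9: opening $6,775.66; interest $60.98 → $6,836.64; payment $1,201.00; balance $5,635.64
Week 10: opening $5,635.64; interest $50.72 → $5,686.36; payment $1,201.00; balance $4,485.36
Week 11: opening $4,485.36; interest $40.37 → $4,525.73; payment $1,201.00; balance $3,324.73
Week 12: opening $3,324.73; interest $29.92 → $3,354.65; payment $1,201.00; balance $2,153.65
Week 13: opening $2,153.65; interest $19.38 → $2,173.03; payment $1,201.00; balance $972.03
Week 14: opening $972.03; interest $8.75 → $980.78; payment $980.78; balance $0.00
Total paid: $16,676.57

$16,676.57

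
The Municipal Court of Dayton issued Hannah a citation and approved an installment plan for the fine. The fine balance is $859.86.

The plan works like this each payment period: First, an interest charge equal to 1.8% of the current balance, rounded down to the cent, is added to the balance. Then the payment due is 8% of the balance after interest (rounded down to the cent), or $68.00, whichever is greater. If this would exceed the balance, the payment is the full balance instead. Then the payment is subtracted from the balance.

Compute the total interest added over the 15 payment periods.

$124.06

# | Opening | Interest | Payment | End bal
1 | $859.86 | $15.47 | $70.02 | $805.31
2 | $805.31 | $14.49 | $68.00 | $751.80
3 | $751.80 | $13.53 | $68.00 | $697.33
4 | $697.33 | $12.55 | $68.00 | $641.88
5 | $641.88 | $11.55 | $68.00 | $585.43
6 | $585.43 | $10.53 | $68.00 | $527.96
7 | $527.96 | $9.50 | $68.00 | $469.46
8 | $469.46 | $8.45 | $68.00 | $409.91
9 | $409.91 | $7.37 | $68.00 | $349.28
10 | $349.28 | $6.28 | $68.00 | $287.56
11 | $287.56 | $5.17 | $68.00 | $224.73
12 | $224.73 | $4.04 | $68.00 | $160.77
13 | $160.77 | $2.89 | $68.00 | $95.66
14 | $95.66 | $1.72 | $68.00 | $29.38
15 | $29.38 | $0.52 | $29.90 | $0.00
Total interest: $15.47 + $14.49 + $13.53 + $12.55 + $11.55 + $10.53 + $9.50 + $8.45 + $7.37 + $6.28 + $5.17 + $4.04 + $2.89 + $1.72 + $0.52 = $124.06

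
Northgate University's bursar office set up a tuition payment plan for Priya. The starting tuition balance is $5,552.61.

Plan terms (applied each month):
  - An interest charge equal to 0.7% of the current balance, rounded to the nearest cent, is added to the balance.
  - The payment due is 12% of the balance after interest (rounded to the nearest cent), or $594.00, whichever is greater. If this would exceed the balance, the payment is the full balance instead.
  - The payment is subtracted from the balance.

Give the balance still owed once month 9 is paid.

$332.21

Month 1: $5,552.61 +$38.87 interest = $5,591.48; pay $670.98 → $4,920.50
Month 2: $4,920.50 +$34.44 interest = $4,954.94; pay $594.59 → $4,360.35
Month 3: $4,360.35 +$30.52 interest = $4,390.87; pay $594.00 → $3,796.87
Month 4: $3,796.87 +$26.58 interest = $3,823.45; pay $594.00 → $3,229.45
Month 5: $3,229.45 +$22.61 interest = $3,252.06; pay $594.00 → $2,658.06
Month 6: $2,658.06 +$18.61 interest = $2,676.67; pay $594.00 → $2,082.67
Month 7: $2,082.67 +$14.58 interest = $2,097.25; pay $594.00 → $1,503.25
Month 8: $1,503.25 +$10.52 interest = $1,513.77; pay $594.00 → $919.77
Month 9: $919.77 +$6.44 interest = $926.21; pay $594.00 → $332.21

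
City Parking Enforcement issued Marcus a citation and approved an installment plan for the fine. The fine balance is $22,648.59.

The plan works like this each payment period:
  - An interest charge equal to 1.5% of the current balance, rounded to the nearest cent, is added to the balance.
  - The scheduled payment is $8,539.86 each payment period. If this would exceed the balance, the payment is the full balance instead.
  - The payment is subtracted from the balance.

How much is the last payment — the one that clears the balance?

Payment period 1: opening $22,648.59; interest $339.73 → $22,988.32; payment $8,539.86; balance $14,448.46
Payment period 2: opening $14,448.46; interest $216.73 → $14,665.19; payment $8,539.86; balance $6,125.33
Payment period 3: opening $6,125.33; interest $91.88 → $6,217.21; payment $6,217.21; balance $0.00

$6,217.21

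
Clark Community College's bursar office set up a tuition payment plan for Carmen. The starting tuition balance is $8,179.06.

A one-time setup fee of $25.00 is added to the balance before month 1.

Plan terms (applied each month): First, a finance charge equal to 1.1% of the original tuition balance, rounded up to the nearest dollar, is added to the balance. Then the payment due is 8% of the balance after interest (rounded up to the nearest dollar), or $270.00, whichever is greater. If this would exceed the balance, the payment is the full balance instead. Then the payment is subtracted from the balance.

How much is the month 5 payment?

Month 1: $8,204.06 +$90.00 interest = $8,294.06; pay $664.00 → $7,630.06
Month 2: $7,630.06 +$90.00 interest = $7,720.06; pay $618.00 → $7,102.06
Month 3: $7,102.06 +$90.00 interest = $7,192.06; pay $576.00 → $6,616.06
Month 4: $6,616.06 +$90.00 interest = $6,706.06; pay $537.00 → $6,169.06
Month 5: $6,169.06 +$90.00 interest = $6,259.06; pay $501.00 → $5,758.06

$501.00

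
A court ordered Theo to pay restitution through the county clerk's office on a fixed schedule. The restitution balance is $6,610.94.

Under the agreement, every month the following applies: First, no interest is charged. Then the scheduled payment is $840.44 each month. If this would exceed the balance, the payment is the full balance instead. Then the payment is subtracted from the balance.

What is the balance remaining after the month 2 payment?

# | Opening | Payment | End bal
1 | $6,610.94 | $840.44 | $5,770.50
2 | $5,770.50 | $840.44 | $4,930.06

$4,930.06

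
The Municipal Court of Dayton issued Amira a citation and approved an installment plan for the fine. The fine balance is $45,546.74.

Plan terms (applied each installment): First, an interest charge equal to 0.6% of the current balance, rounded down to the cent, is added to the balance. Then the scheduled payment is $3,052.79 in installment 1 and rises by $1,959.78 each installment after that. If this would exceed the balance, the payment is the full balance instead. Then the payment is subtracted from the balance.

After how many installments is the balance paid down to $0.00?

# | Opening | Interest | Payment | End bal
1 | $45,546.74 | $273.28 | $3,052.79 | $42,767.23
2 | $42,767.23 | $256.60 | $5,012.57 | $38,011.26
3 | $38,011.26 | $228.06 | $6,972.35 | $31,266.97
4 | $31,266.97 | $187.60 | $8,932.13 | $22,522.44
5 | $22,522.44 | $135.13 | $10,891.91 | $11,765.66
6 | $11,765.66 | $70.59 | $11,836.25 | $0.00
Balance reaches $0.00 in installment 6.

6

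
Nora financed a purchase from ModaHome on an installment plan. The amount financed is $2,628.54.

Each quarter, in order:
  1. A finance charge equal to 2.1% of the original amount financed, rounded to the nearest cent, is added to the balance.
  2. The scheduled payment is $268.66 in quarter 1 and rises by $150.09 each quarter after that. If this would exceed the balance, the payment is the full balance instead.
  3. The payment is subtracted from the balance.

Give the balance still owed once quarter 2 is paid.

Quarter 1: opening $2,628.54; interest $55.20 → $2,683.74; payment $268.66; balance $2,415.08
Quarter 2: opening $2,415.08; interest $55.20 → $2,470.28; payment $418.75; balance $2,051.53

$2,051.53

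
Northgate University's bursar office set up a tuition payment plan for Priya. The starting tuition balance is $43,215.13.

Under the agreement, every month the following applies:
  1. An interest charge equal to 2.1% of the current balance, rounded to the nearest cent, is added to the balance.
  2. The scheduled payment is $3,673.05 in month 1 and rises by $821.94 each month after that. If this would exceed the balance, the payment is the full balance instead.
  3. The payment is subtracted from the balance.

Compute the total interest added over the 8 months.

Month 1: $43,215.13 +$907.52 interest = $44,122.65; pay $3,673.05 → $40,449.60
Month 2: $40,449.60 +$849.44 interest = $41,299.04; pay $4,494.99 → $36,804.05
Month 3: $36,804.05 +$772.89 interest = $37,576.94; pay $5,316.93 → $32,260.01
Month 4: $32,260.01 +$677.46 interest = $32,937.47; pay $6,138.87 → $26,798.60
Month 5: $26,798.60 +$562.77 interest = $27,361.37; pay $6,960.81 → $20,400.56
Month 6: $20,400.56 +$428.41 interest = $20,828.97; pay $7,782.75 → $13,046.22
Month 7: $13,046.22 +$273.97 interest = $13,320.19; pay $8,604.69 → $4,715.50
Month 8: $4,715.50 +$99.03 interest = $4,814.53; pay $4,814.53 → $0.00
Total interest: $907.52 + $849.44 + $772.89 + $677.46 + $562.77 + $428.41 + $273.97 + $99.03 = $4,571.49

$4,571.49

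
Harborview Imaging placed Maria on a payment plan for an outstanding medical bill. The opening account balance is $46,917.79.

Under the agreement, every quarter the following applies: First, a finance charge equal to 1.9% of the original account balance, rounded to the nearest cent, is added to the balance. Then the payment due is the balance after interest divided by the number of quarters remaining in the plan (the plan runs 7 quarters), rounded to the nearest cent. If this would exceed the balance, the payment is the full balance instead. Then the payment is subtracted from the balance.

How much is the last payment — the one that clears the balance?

$9,013.92

Quarter 1: opening $46,917.79; interest $891.44 → $47,809.23; payment $6,829.89; balance $40,979.34
Quarter 2: opening $40,979.34; interest $891.44 → $41,870.78; payment $6,978.46; balance $34,892.32
Quarter 3: opening $34,892.32; interest $891.44 → $35,783.76; payment $7,156.75; balance $28,627.01
Quarter 4: opening $28,627.01; interest $891.44 → $29,518.45; payment $7,379.61; balance $22,138.84
Quarter 5: opening $22,138.84; interest $891.44 → $23,030.28; payment $7,676.76; balance $15,353.52
Quarter 6: opening $15,353.52; interest $891.44 → $16,244.96; payment $8,122.48; balance $8,122.48
Quarter 7: opening $8,122.48; interest $891.44 → $9,013.92; payment $9,013.92; balance $0.00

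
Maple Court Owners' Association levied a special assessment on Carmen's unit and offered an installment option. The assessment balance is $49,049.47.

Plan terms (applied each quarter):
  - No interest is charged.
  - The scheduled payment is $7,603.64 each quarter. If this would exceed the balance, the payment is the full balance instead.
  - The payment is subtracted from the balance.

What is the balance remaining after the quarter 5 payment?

Quarter 1: opening $49,049.47; payment $7,603.64; balance $41,445.83
Quarter 2: opening $41,445.83; payment $7,603.64; balance $33,842.19
Quarter 3: opening $33,842.19; payment $7,603.64; balance $26,238.55
Quarter 4: opening $26,238.55; payment $7,603.64; balance $18,634.91
Quarter 5: opening $18,634.91; payment $7,603.64; balance $11,031.27

$11,031.27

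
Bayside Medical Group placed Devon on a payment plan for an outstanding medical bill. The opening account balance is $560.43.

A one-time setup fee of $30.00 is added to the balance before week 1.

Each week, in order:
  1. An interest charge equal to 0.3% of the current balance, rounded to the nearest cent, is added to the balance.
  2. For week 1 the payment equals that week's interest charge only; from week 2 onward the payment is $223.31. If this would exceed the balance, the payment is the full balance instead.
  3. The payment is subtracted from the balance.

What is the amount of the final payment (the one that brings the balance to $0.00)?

$147.13

Week 1: $590.43 +$1.77 interest = $592.20; pay $1.77 → $590.43
Week 2: $590.43 +$1.77 interest = $592.20; pay $223.31 → $368.89
Week 3: $368.89 +$1.11 interest = $370.00; pay $223.31 → $146.69
Week 4: $146.69 +$0.44 interest = $147.13; pay $147.13 → $0.00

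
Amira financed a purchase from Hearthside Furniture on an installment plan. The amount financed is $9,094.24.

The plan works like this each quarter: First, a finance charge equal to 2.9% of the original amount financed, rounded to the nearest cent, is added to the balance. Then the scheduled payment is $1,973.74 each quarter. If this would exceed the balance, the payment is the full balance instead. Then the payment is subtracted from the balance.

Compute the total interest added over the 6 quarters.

Quarter 1: opening $9,094.24; interest $263.73 → $9,357.97; payment $1,973.74; balance $7,384.23
Quarter 2: opening $7,384.23; interest $263.73 → $7,647.96; payment $1,973.74; balance $5,674.22
Quarter 3: opening $5,674.22; interest $263.73 → $5,937.95; payment $1,973.74; balance $3,964.21
Quarter 4: opening $3,964.21; interest $263.73 → $4,227.94; payment $1,973.74; balance $2,254.20
Quarter 5: opening $2,254.20; interest $263.73 → $2,517.93; payment $1,973.74; balance $544.19
Quarter 6: opening $544.19; interest $263.73 → $807.92; payment $807.92; balance $0.00
Total interest: $263.73 + $263.73 + $263.73 + $263.73 + $263.73 + $263.73 = $1,582.38

$1,582.38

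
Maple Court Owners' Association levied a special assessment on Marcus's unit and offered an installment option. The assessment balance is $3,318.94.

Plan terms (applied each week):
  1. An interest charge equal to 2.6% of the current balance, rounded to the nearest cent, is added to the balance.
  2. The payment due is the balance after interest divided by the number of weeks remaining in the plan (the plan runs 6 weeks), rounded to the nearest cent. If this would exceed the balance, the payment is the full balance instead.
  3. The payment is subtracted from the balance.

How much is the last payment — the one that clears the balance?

Week 1: $3,318.94 +$86.29 interest = $3,405.23; pay $567.54 → $2,837.69
Week 2: $2,837.69 +$73.78 interest = $2,911.47; pay $582.29 → $2,329.18
Week 3: $2,329.18 +$60.56 interest = $2,389.74; pay $597.44 → $1,792.30
Week 4: $1,792.30 +$46.60 interest = $1,838.90; pay $612.97 → $1,225.93
Week 5: $1,225.93 +$31.87 interest = $1,257.80; pay $628.90 → $628.90
Week 6: $628.90 +$16.35 interest = $645.25; pay $645.25 → $0.00

$645.25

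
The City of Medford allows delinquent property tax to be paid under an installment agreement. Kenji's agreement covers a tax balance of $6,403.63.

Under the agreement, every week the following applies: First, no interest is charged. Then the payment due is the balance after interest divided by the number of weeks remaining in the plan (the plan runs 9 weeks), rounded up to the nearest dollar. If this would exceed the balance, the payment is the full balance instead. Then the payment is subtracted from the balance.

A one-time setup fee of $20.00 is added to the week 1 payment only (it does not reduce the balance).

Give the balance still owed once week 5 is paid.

Week 1: $6,403.63 − $712.00 (+ $20.00 fee) → $5,691.63
Week 2: $5,691.63 − $712.00 → $4,979.63
Week 3: $4,979.63 − $712.00 → $4,267.63
Week 4: $4,267.63 − $712.00 → $3,555.63
Week 5: $3,555.63 − $712.00 → $2,843.63

$2,843.63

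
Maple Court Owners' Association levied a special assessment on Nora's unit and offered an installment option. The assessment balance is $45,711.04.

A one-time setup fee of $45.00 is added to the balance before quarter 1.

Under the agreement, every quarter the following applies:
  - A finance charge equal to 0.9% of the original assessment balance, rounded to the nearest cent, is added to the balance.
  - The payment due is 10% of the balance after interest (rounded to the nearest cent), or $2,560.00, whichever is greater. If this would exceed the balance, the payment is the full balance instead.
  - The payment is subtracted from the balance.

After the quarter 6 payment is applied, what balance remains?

Quarter 1: $45,756.04 +$411.40 interest = $46,167.44; pay $4,616.74 → $41,550.70
Quarter 2: $41,550.70 +$411.40 interest = $41,962.10; pay $4,196.21 → $37,765.89
Quarter 3: $37,765.89 +$411.40 interest = $38,177.29; pay $3,817.73 → $34,359.56
Quarter 4: $34,359.56 +$411.40 interest = $34,770.96; pay $3,477.10 → $31,293.86
Quarter 5: $31,293.86 +$411.40 interest = $31,705.26; pay $3,170.53 → $28,534.73
Quarter 6: $28,534.73 +$411.40 interest = $28,946.13; pay $2,894.61 → $26,051.52

$26,051.52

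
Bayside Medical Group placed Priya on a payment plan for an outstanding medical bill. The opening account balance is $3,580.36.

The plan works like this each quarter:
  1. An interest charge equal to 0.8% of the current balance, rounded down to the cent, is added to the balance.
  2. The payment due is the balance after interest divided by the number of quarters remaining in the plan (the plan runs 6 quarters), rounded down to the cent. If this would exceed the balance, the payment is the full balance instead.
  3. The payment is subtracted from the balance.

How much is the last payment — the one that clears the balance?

Quarter 1: $3,580.36 +$28.64 interest = $3,609.00; pay $601.50 → $3,007.50
Quarter 2: $3,007.50 +$24.06 interest = $3,031.56; pay $606.31 → $2,425.25
Quarter 3: $2,425.25 +$19.40 interest = $2,444.65; pay $611.16 → $1,833.49
Quarter 4: $1,833.49 +$14.66 interest = $1,848.15; pay $616.05 → $1,232.10
Quarter 5: $1,232.10 +$9.85 interest = $1,241.95; pay $620.97 → $620.98
Quarter 6: $620.98 +$4.96 interest = $625.94; pay $625.94 → $0.00

$625.94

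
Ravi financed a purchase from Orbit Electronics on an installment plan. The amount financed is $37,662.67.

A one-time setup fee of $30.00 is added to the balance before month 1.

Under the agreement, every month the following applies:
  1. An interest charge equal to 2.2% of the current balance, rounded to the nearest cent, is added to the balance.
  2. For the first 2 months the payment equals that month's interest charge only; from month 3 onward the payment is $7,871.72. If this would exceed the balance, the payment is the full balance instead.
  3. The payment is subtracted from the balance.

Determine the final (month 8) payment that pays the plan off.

Month 1: $37,692.67 +$829.24 interest = $38,521.91; pay $829.24 → $37,692.67
Month 2: $37,692.67 +$829.24 interest = $38,521.91; pay $829.24 → $37,692.67
Month 3: $37,692.67 +$829.24 interest = $38,521.91; pay $7,871.72 → $30,650.19
Month 4: $30,650.19 +$674.30 interest = $31,324.49; pay $7,871.72 → $23,452.77
Month 5: $23,452.77 +$515.96 interest = $23,968.73; pay $7,871.72 → $16,097.01
Month 6: $16,097.01 +$354.13 interest = $16,451.14; pay $7,871.72 → $8,579.42
Month 7: $8,579.42 +$188.75 interest = $8,768.17; pay $7,871.72 → $896.45
Month 8: $896.45 +$19.72 interest = $916.17; pay $916.17 → $0.00

$916.17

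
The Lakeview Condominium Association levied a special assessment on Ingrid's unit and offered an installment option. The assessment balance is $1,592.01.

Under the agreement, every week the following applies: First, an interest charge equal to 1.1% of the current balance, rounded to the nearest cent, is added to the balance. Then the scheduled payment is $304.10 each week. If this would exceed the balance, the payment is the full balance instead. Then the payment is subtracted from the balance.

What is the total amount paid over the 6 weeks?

Week 1: opening $1,592.01; interest $17.51 → $1,609.52; payment $304.10; balance $1,305.42
Week 2: opening $1,305.42; interest $14.36 → $1,319.78; payment $304.10; balance $1,015.68
Week 3: opening $1,015.68; interest $11.17 → $1,026.85; payment $304.10; balance $722.75
Week 4: opening $722.75; interest $7.95 → $730.70; payment $304.10; balance $426.60
Week 5: opening $426.60; interest $4.69 → $431.29; payment $304.10; balance $127.19
Week 6: opening $127.19; interest $1.40 → $128.59; payment $128.59; balance $0.00
Total paid: $1,649.09

$1,649.09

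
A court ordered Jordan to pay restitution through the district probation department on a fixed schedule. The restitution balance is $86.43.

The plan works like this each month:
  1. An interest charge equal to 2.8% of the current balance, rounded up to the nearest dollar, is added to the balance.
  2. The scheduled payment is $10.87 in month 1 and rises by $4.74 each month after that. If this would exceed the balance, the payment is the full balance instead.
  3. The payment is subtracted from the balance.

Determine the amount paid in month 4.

# | Opening | Interest | Payment | End bal
1 | $86.43 | $3.00 | $10.87 | $78.56
2 | $78.56 | $3.00 | $15.61 | $65.95
3 | $65.95 | $2.00 | $20.35 | $47.60
4 | $47.60 | $2.00 | $25.09 | $24.51

$25.09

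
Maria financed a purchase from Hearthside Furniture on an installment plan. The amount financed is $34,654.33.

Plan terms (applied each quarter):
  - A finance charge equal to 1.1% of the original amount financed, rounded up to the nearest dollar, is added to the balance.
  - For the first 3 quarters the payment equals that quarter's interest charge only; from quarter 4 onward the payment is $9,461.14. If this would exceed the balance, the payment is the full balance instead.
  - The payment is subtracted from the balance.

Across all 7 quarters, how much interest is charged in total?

# | Opening | Interest | Payment | End bal
1 | $34,654.33 | $382.00 | $382.00 | $34,654.33
2 | $34,654.33 | $382.00 | $382.00 | $34,654.33
3 | $34,654.33 | $382.00 | $382.00 | $34,654.33
4 | $34,654.33 | $382.00 | $9,461.14 | $25,575.19
5 | $25,575.19 | $382.00 | $9,461.14 | $16,496.05
6 | $16,496.05 | $382.00 | $9,461.14 | $7,416.91
7 | $7,416.91 | $382.00 | $7,798.91 | $0.00
Total interest: $382.00 + $382.00 + $382.00 + $382.00 + $382.00 + $382.00 + $382.00 = $2,674.00

$2,674.00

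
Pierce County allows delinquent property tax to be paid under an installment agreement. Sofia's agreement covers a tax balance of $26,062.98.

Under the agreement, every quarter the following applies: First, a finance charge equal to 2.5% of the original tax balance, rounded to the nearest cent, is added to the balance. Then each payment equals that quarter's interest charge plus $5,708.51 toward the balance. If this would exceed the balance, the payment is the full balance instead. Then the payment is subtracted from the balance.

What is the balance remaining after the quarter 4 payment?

$3,228.94

Quarter 1: $26,062.98 +$651.57 interest = $26,714.55; pay $6,360.08 → $20,354.47
Quarter 2: $20,354.47 +$651.57 interest = $21,006.04; pay $6,360.08 → $14,645.96
Quarter 3: $14,645.96 +$651.57 interest = $15,297.53; pay $6,360.08 → $8,937.45
Quarter 4: $8,937.45 +$651.57 interest = $9,589.02; pay $6,360.08 → $3,228.94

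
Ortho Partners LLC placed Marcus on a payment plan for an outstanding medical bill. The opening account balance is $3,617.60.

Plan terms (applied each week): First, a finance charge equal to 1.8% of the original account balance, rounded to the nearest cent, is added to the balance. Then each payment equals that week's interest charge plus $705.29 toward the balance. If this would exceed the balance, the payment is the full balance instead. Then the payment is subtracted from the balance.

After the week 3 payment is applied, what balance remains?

$1,501.73

Week 1: $3,617.60 +$65.12 interest = $3,682.72; pay $770.41 → $2,912.31
Week 2: $2,912.31 +$65.12 interest = $2,977.43; pay $770.41 → $2,207.02
Week 3: $2,207.02 +$65.12 interest = $2,272.14; pay $770.41 → $1,501.73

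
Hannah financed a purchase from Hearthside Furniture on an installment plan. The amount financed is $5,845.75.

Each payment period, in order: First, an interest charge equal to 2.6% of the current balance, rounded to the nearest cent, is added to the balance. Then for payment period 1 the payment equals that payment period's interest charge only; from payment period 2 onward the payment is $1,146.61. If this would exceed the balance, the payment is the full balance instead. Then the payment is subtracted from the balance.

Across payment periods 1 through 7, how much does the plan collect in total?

$6,508.06

# | Opening | Interest | Payment | End bal
1 | $5,845.75 | $151.99 | $151.99 | $5,845.75
2 | $5,845.75 | $151.99 | $1,146.61 | $4,851.13
3 | $4,851.13 | $126.13 | $1,146.61 | $3,830.65
4 | $3,830.65 | $99.60 | $1,146.61 | $2,783.64
5 | $2,783.64 | $72.37 | $1,146.61 | $1,709.40
6 | $1,709.40 | $44.44 | $1,146.61 | $607.23
7 | $607.23 | $15.79 | $623.02 | $0.00
Total paid: $6,508.06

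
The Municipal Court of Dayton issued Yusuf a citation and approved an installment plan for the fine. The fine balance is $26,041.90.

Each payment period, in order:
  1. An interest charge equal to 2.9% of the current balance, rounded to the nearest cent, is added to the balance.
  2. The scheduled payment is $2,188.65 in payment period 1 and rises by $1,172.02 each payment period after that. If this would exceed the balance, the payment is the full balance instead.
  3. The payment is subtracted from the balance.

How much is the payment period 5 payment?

Payment period 1: opening $26,041.90; interest $755.22 → $26,797.12; payment $2,188.65; balance $24,608.47
Payment period 2: opening $24,608.47; interest $713.65 → $25,322.12; payment $3,360.67; balance $21,961.45
Payment period 3: opening $21,961.45; interest $636.88 → $22,598.33; payment $4,532.69; balance $18,065.64
Payment period 4: opening $18,065.64; interest $523.90 → $18,589.54; payment $5,704.71; balance $12,884.83
Payment period 5: opening $12,884.83; interest $373.66 → $13,258.49; payment $6,876.73; balance $6,381.76

$6,876.73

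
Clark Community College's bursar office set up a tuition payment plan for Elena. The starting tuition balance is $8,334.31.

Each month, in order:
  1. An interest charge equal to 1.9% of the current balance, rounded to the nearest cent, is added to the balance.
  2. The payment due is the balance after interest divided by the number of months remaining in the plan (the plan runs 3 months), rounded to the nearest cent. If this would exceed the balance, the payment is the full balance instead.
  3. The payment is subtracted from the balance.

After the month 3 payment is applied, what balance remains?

$0.00

Month 1: $8,334.31 +$158.35 interest = $8,492.66; pay $2,830.89 → $5,661.77
Month 2: $5,661.77 +$107.57 interest = $5,769.34; pay $2,884.67 → $2,884.67
Month 3: $2,884.67 +$54.81 interest = $2,939.48; pay $2,939.48 → $0.00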